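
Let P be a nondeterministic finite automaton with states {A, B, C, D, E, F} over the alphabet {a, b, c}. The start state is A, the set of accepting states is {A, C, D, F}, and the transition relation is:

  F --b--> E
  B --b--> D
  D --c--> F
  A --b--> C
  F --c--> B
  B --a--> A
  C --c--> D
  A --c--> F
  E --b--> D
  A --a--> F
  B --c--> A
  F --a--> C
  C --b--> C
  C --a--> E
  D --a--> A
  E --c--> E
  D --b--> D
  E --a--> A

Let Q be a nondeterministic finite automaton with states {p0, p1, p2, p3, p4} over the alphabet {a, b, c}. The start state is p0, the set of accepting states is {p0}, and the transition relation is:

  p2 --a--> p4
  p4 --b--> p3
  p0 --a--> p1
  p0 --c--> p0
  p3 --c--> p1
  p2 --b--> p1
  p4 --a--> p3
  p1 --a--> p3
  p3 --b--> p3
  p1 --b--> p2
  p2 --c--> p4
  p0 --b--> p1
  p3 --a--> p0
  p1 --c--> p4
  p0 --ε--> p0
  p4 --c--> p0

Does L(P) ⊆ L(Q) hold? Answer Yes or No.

The string a is in L(P) but not in L(Q).
So L(P) ⊄ L(Q).

No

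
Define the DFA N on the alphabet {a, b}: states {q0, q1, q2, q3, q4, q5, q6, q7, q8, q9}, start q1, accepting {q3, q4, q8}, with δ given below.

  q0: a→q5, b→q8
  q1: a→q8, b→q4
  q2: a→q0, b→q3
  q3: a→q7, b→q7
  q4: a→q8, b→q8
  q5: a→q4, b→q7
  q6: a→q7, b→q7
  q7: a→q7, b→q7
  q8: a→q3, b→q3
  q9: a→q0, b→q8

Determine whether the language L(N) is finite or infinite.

The useful states (reachable from q1 and able to reach an accepting state) are {q1, q3, q4, q8}.
Restricted to these states the transition graph has no cycle, so every accepting path has bounded length and L is finite.

finite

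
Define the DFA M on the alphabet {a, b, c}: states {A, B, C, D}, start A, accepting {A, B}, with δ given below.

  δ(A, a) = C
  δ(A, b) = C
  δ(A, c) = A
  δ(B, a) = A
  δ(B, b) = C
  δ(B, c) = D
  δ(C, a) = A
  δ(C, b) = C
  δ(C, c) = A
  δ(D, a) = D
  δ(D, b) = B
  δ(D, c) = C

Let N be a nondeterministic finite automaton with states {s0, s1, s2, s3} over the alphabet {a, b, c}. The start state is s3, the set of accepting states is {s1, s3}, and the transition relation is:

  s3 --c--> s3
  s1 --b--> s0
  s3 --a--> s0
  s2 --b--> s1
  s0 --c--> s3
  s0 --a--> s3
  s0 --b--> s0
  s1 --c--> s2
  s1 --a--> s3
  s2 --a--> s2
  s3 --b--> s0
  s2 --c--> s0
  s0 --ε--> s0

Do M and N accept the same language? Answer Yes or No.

Yes

Exploring the product automaton M × N from the start pair (A, s3), following both machines on each input symbol, reaches 2 state pairs: (A, s3), (C, s0).
M accepts in {A, B} and N accepts in {s1, s3}. In every reachable pair the two components are either both accepting — (A, s3) — or both non-accepting, so no string is accepted by exactly one of the machines: L(M) \ L(N) and L(N) \ L(M) are both empty.
Hence every string is accepted by M iff it is accepted by N, and the two languages coincide.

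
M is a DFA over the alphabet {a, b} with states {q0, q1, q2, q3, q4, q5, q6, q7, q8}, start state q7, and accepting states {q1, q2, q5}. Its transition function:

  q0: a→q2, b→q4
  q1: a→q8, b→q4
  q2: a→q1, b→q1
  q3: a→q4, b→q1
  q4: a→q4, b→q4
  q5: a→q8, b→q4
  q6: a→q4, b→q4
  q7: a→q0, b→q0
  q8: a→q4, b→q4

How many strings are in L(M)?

The useful subgraph on states {q0, q1, q2, q7} is acyclic, so L(M) is finite; the longest accepting path visits 4 useful states, giving maximum string length 3.
Counting accepting paths from q7 by length: 2 of length 2, 4 of length 3. Total 6.

6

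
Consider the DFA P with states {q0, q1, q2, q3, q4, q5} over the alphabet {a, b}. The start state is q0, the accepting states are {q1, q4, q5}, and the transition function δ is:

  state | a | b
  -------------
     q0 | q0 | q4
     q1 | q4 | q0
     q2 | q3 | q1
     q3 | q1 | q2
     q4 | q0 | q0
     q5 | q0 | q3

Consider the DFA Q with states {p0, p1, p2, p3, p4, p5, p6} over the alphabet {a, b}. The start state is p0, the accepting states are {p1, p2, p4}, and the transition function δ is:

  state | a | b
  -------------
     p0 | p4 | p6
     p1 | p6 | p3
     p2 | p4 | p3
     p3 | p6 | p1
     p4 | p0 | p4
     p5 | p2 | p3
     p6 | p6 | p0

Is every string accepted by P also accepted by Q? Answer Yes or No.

The string b is in L(P) but not in L(Q).
So L(P) ⊄ L(Q).

No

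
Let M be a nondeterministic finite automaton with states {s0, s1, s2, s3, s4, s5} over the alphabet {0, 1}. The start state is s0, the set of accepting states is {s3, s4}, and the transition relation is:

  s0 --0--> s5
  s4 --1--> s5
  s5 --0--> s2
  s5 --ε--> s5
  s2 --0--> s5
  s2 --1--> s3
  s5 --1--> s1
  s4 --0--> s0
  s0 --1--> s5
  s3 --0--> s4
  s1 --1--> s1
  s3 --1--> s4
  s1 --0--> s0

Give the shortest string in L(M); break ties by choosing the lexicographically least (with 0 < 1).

001

A breadth-first search from s0 reaches an accepting state first via the path s0 → s5 → s2 → s3 on input 001.
No string of length < 3 is accepted (BFS exhausts all shorter strings without reaching an accepting state), and 001 is the lexicographically least accepting string of length 3.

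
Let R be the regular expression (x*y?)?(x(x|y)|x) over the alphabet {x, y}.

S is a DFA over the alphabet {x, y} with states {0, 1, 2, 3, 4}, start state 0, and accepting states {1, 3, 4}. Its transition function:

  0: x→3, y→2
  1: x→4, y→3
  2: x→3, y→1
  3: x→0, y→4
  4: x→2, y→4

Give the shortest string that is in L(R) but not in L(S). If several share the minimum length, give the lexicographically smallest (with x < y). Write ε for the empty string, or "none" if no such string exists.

xx

The string xx is accepted by R but not by S.
No shorter string lies in the difference, and xx is the lexicographically first length-2 string in L(R) \ L(S).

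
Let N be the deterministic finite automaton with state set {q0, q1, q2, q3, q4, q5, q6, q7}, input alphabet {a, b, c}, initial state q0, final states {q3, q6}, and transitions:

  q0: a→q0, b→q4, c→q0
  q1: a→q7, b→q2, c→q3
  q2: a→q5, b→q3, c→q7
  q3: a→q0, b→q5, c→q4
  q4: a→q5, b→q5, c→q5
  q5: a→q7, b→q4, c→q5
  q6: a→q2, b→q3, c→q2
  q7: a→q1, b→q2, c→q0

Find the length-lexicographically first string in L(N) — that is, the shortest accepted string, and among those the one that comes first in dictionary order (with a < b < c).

baaac

A breadth-first search from q0 reaches an accepting state first via the path q0 → q4 → q5 → q7 → q1 → q3 on input baaac.
No string of length < 5 is accepted (BFS exhausts all shorter strings without reaching an accepting state), and baaac is the lexicographically least accepting string of length 5.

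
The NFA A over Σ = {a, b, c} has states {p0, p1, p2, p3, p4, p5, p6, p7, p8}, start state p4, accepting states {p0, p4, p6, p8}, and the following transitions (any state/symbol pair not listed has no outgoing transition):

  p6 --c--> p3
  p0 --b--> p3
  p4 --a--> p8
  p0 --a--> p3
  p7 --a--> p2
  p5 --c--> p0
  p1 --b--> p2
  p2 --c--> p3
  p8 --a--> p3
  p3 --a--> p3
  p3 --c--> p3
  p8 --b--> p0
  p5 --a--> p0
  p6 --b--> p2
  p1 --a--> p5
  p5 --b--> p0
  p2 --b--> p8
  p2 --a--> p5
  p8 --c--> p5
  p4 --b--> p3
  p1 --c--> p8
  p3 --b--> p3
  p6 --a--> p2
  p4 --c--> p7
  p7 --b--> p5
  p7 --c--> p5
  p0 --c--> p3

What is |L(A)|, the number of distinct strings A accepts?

20

The useful subgraph on states {p0, p2, p4, p5, p7, p8} is acyclic, so L(A) is finite; the longest accepting path visits 6 useful states, giving maximum string length 5.
Counting accepting paths from p4 by length: 1 of length 0, 1 of length 1, 1 of length 2, 10 of length 3, 4 of length 4, 3 of length 5. Total 20.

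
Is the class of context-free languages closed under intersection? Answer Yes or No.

No

{aⁿbⁿcᵐ : m,n≥0} and {aᵐbⁿcⁿ : m,n≥0} are both context-free, but their intersection {aⁿbⁿcⁿ : n≥0} is not (pumping lemma).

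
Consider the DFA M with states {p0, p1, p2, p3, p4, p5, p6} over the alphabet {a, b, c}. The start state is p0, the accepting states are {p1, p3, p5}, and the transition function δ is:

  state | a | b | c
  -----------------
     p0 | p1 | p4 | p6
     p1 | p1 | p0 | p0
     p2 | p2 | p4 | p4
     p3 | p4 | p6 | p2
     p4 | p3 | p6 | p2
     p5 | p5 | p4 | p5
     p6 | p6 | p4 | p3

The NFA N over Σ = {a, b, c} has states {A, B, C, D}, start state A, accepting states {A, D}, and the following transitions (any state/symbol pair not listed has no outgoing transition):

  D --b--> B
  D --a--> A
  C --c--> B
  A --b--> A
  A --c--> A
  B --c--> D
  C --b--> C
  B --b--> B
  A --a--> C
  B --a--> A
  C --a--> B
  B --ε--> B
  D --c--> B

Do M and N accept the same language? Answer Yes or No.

No

The string a is accepted by M but rejected by N.
So L(M) ≠ L(N).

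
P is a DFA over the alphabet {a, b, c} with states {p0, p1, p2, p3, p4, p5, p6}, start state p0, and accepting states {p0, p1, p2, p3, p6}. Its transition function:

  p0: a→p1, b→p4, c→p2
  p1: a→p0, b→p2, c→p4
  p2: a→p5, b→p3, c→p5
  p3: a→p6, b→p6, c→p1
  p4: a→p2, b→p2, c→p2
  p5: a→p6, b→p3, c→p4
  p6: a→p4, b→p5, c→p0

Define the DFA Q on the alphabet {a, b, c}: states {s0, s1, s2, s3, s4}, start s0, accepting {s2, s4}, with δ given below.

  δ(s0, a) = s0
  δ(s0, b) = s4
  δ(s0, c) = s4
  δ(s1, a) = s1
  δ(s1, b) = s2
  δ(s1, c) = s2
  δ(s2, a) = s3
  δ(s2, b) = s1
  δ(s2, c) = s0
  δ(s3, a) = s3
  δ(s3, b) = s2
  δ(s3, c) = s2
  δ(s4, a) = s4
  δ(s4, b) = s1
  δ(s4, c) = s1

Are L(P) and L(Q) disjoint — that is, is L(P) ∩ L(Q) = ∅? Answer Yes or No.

No

The string c is accepted by both P and Q.
Hence L(P) ∩ L(Q) ≠ ∅.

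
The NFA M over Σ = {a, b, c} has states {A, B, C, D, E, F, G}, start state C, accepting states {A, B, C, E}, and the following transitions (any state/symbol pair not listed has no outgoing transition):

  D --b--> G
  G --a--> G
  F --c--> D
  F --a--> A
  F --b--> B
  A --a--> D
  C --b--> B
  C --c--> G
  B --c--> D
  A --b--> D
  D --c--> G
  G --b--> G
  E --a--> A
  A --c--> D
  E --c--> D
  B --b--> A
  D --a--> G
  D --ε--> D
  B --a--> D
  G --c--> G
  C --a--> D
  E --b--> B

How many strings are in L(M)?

The useful subgraph on states {A, B, C} is acyclic, so L(M) is finite; the longest accepting path visits 3 useful states, giving maximum string length 2.
Counting accepting paths from C by length: 1 of length 0, 1 of length 1, 1 of length 2. Total 3.

3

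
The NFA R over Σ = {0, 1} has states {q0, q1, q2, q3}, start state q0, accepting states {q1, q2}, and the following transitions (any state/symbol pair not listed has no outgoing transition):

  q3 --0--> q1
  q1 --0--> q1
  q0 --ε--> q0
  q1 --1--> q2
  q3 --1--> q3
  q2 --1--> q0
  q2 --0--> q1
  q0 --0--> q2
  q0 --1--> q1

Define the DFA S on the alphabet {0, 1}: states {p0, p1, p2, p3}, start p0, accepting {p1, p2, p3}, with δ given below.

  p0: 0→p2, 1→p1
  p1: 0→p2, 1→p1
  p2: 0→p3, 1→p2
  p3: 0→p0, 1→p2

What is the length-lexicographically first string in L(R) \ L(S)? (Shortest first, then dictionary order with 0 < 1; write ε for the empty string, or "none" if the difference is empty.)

000

The string 000 is accepted by R but not by S.
No shorter string lies in the difference, and 000 is the lexicographically first length-3 string in L(R) \ L(S).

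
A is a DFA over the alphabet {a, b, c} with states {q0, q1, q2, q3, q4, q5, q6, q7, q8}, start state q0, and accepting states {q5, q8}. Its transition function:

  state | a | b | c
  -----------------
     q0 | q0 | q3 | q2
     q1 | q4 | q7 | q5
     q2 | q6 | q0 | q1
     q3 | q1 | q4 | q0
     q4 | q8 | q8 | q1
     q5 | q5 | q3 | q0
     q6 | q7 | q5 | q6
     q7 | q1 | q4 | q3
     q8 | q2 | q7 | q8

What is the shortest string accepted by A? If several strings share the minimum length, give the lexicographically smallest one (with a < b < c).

A breadth-first search from q0 reaches an accepting state first via the path q0 → q3 → q1 → q5 on input bac.
No string of length < 3 is accepted (BFS exhausts all shorter strings without reaching an accepting state), and bac is the lexicographically least accepting string of length 3.

bac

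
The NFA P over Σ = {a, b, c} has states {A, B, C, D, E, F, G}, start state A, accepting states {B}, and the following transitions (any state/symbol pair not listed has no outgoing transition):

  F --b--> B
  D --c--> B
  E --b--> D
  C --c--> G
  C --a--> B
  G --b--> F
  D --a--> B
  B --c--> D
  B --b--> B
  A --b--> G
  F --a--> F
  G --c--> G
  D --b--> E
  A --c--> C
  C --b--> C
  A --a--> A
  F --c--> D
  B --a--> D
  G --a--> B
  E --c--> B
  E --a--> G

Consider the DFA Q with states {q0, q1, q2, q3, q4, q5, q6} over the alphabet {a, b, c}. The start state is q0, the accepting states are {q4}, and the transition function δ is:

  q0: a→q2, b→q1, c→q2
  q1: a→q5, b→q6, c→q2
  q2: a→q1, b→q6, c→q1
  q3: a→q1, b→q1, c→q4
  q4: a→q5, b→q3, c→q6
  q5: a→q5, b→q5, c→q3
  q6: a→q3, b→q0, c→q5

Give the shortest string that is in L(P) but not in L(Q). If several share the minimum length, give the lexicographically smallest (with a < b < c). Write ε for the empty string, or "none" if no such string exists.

The string ba is accepted by P but not by Q.
No shorter string lies in the difference, and ba is the lexicographically first length-2 string in L(P) \ L(Q).

ba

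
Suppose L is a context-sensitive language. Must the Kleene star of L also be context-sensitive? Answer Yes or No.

Yes

An LBA guesses a factorisation of the input into blocks (marking block boundaries on a second track) and verifies each block with the LBA for L; this uses no space beyond the input, so L* is context-sensitive.
So the context-sensitive languages are closed under Kleene star.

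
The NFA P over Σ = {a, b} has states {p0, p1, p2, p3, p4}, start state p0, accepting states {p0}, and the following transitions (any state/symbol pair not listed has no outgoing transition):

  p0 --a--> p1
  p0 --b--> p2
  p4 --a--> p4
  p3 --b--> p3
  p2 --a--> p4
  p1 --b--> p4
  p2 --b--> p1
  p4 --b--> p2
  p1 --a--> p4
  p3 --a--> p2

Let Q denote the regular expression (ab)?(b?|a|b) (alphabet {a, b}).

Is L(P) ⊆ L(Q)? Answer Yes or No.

Converting the expression Q to a DFA (subset construction, then merging equivalent states) gives the minimal DFA with states {q0, q1, q2, q3, q4}, start state q0, accepting states {q0, q1, q2, q4} and transitions q0: a→q1, b→q2; q1: a→q3, b→q4; q2: a→q3, b→q3; q3: a→q3, b→q3; q4: a→q2, b→q2.
Exploring the product automaton P × Q from the start pair (p0, q0), following both machines on each input symbol, reaches 8 state pairs: (p0, q0), (p1, q1), (p2, q2), (p4, q3), (p4, q4), (p1, q3), (p2, q3), (p4, q2).
P accepts in {p0} and Q accepts in {q0, q1, q2, q4}. The reachable pairs whose P-component is accepting are (p0, q0); in each of them the Q-component is accepting too, so the product for L(P) \ L(Q) (P-component accepting, Q-component rejecting) has no reachable accepting pair and the difference is empty.
Hence every string in L(P) is also in L(Q).

Yes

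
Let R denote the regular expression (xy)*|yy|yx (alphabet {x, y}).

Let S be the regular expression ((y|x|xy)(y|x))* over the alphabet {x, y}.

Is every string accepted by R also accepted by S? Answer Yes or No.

Converting the expression R to a DFA (subset construction, then merging equivalent states) gives the minimal DFA with states {r0, r1, r2, r3, r4, r5}, start state r0, accepting states {r0, r4, r5} and transitions r0: x→r1, y→r2; r1: x→r3, y→r4; r2: x→r5, y→r5; r3: x→r3, y→r3; r4: x→r1, y→r3; r5: x→r3, y→r3.
Converting the expression S to a DFA (subset construction, then merging equivalent states) gives the minimal DFA with states {s0, s1, s2, s3}, start state s0, accepting states {s0, s3} and transitions s0: x→s1, y→s2; s1: x→s0, y→s3; s2: x→s0, y→s0; s3: x→s3, y→s3.
Exploring the product automaton R × S from the start pair (r0, s0), following both machines on each input symbol, reaches 10 state pairs: (r0, s0), (r1, s1), (r2, s2), (r3, s0), (r4, s3), (r5, s0), (r3, s1), (r3, s2), (r1, s3), (r3, s3).
R accepts in {r0, r4, r5} and S accepts in {s0, s3}. The reachable pairs whose R-component is accepting are (r0, s0), (r4, s3), (r5, s0); in each of them the S-component is accepting too, so the product for L(R) \ L(S) (R-component accepting, S-component rejecting) has no reachable accepting pair and the difference is empty.
Hence every string in L(R) is also in L(S).

Yes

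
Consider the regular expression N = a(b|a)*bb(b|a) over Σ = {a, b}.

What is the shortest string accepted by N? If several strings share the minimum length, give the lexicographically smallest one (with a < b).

abba

By inspection of the expression, no string of length less than 4 matches, and abba is the lexicographically first match of length 4.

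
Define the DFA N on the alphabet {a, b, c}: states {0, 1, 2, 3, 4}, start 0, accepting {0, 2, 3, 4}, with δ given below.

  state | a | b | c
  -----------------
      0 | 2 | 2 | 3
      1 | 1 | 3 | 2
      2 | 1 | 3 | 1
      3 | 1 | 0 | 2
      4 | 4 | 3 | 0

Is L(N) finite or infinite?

State 1 is reachable from the start and can reach an accepting state, and it lies on the cycle 1 → 1.
Traversing that cycle any number of times yields accepted strings of unbounded length, so the language is infinite.

infinite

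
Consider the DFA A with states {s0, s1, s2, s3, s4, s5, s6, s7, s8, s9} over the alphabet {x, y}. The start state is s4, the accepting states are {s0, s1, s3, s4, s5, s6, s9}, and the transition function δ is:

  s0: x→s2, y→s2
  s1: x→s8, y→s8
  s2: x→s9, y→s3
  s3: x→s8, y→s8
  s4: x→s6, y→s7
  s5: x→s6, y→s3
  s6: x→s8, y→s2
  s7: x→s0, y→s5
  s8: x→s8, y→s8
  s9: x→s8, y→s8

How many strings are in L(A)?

14

The useful subgraph on states {s0, s2, s3, s4, s5, s6, s7, s9} is acyclic, so L(A) is finite; the longest accepting path visits 6 useful states, giving maximum string length 5.
Counting accepting paths from s4 by length: 1 of length 0, 1 of length 1, 2 of length 2, 4 of length 3, 4 of length 4, 2 of length 5. Total 14.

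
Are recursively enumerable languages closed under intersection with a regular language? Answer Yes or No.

Yes

First check the input against a DFA for the regular language; if it passes, run the recogniser for L and accept when it does.
So the recursively enumerable languages are closed under intersection with a regular language.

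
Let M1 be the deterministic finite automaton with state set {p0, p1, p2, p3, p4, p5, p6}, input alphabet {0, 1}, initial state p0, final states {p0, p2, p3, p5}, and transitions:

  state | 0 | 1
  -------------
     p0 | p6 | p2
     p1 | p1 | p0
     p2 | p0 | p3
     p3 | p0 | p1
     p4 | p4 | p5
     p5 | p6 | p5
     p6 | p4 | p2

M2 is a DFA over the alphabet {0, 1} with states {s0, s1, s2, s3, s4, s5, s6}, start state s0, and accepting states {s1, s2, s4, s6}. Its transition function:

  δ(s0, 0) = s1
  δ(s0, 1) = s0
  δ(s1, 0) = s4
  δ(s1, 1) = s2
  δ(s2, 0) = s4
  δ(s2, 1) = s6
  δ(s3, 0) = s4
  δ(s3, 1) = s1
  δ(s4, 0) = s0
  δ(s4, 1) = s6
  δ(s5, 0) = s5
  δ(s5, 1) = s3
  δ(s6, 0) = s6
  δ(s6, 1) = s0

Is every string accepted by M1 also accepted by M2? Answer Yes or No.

The empty string ε is in L(M1) but not in L(M2).
So L(M1) ⊄ L(M2).

No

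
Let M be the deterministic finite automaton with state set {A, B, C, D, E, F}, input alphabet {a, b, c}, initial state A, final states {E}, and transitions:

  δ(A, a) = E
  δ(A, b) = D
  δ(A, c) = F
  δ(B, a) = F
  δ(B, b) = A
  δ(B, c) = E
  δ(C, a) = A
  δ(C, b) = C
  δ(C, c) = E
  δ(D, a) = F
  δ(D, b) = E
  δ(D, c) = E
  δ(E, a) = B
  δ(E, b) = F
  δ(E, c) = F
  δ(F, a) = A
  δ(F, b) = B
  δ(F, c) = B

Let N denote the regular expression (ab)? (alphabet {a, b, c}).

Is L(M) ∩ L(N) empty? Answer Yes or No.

Yes

Converting the expression N to a DFA (subset construction, then merging equivalent states) gives the minimal DFA with states {n0, n1, n2, n3}, start state n0, accepting states {n0, n3} and transitions n0: a→n1, b→n2, c→n2; n1: a→n2, b→n3, c→n2; n2: a→n2, b→n2, c→n2; n3: a→n2, b→n2, c→n2.
Exploring the product automaton M × N from the start pair (A, n0), following both machines on each input symbol, reaches 8 state pairs: (A, n0), (E, n1), (D, n2), (F, n2), (B, n2), (F, n3), (E, n2), (A, n2).
M accepts in {E} and N accepts in {n0, n3}; no reachable pair has both components accepting, so no string drives both machines to acceptance simultaneously and L(M) ∩ L(N) = ∅.
So no string is accepted by both, and the intersection is empty.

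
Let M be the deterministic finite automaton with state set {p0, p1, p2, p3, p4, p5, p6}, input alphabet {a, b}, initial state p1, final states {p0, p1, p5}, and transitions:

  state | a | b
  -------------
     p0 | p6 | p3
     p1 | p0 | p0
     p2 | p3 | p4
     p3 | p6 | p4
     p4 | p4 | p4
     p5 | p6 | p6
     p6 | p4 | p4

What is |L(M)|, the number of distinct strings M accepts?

3

The useful subgraph on states {p0, p1} is acyclic, so L(M) is finite; the longest accepting path visits 2 useful states, giving maximum string length 1.
Counting accepting paths from p1 by length: 1 of length 0, 2 of length 1. Total 3.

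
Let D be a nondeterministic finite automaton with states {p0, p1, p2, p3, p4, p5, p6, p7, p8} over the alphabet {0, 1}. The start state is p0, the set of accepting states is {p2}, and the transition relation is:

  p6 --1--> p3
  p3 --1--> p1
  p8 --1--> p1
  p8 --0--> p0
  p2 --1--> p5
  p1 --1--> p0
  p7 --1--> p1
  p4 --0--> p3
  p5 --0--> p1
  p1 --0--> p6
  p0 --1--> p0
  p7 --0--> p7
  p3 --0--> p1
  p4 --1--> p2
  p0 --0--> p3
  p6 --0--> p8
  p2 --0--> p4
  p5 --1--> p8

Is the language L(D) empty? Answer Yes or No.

The states reachable from the start state are {p0, p1, p3, p6, p8}.
None of the accepting states {p2} is reachable, so no string is accepted and L(D) = ∅.

Yes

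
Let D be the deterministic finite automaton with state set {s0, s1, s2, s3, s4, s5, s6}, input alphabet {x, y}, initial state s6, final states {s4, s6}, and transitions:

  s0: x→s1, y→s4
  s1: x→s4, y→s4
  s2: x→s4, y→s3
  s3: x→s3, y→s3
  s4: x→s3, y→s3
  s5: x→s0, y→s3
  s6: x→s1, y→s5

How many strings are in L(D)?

The useful subgraph on states {s0, s1, s4, s5, s6} is acyclic, so L(D) is finite; the longest accepting path visits 5 useful states, giving maximum string length 4.
Counting accepting paths from s6 by length: 1 of length 0, 2 of length 2, 1 of length 3, 2 of length 4. Total 6.

6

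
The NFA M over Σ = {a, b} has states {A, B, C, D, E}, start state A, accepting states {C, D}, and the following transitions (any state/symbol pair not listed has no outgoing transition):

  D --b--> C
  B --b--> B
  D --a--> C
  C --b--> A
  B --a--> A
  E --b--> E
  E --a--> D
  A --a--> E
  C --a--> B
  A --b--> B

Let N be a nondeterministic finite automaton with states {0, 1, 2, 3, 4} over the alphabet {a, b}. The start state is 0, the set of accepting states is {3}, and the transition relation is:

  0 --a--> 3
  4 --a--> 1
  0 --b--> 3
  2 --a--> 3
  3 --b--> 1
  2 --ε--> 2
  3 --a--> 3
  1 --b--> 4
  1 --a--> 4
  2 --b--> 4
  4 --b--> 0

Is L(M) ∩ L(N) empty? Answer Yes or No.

No

The string aa is accepted by both M and N.
Hence L(M) ∩ L(N) ≠ ∅.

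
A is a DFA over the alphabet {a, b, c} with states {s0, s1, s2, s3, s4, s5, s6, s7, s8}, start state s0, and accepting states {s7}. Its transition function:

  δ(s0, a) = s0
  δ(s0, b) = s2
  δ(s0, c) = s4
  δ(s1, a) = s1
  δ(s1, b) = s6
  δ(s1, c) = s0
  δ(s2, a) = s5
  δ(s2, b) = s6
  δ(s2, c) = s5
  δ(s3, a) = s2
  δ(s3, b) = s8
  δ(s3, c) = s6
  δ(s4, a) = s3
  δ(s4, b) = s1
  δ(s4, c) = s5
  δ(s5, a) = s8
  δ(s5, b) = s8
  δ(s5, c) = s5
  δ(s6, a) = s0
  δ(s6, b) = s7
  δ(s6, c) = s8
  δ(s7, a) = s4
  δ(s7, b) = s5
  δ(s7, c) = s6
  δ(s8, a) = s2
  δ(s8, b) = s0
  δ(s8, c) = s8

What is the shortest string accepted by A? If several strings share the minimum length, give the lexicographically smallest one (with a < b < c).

bbb

A breadth-first search from s0 reaches an accepting state first via the path s0 → s2 → s6 → s7 on input bbb.
No string of length < 3 is accepted (BFS exhausts all shorter strings without reaching an accepting state), and bbb is the lexicographically least accepting string of length 3.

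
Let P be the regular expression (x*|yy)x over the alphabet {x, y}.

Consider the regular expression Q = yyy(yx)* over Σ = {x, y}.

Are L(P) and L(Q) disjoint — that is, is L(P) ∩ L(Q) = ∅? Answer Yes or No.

Yes

Converting the expression P to a DFA (subset construction, then merging equivalent states) gives the minimal DFA with states {p0, p1, p2, p3, p4, p5}, start state p0, accepting states {p1, p5} and transitions p0: x→p1, y→p2; p1: x→p1, y→p3; p2: x→p3, y→p4; p3: x→p3, y→p3; p4: x→p5, y→p3; p5: x→p3, y→p3.
Converting the expression Q to a DFA (subset construction, then merging equivalent states) gives the minimal DFA with states {q0, q1, q2, q3, q4, q5}, start state q0, accepting states {q4} and transitions q0: x→q1, y→q2; q1: x→q1, y→q1; q2: x→q1, y→q3; q3: x→q1, y→q4; q4: x→q1, y→q5; q5: x→q4, y→q1.
Exploring the product automaton P × Q from the start pair (p0, q0), following both machines on each input symbol, reaches 8 state pairs: (p0, q0), (p1, q1), (p2, q2), (p3, q1), (p4, q3), (p5, q1), (p3, q4), (p3, q5).
P accepts in {p1, p5} and Q accepts in {q4}; no reachable pair has both components accepting, so no string drives both machines to acceptance simultaneously and L(P) ∩ L(Q) = ∅.
So no string is accepted by both, and the intersection is empty.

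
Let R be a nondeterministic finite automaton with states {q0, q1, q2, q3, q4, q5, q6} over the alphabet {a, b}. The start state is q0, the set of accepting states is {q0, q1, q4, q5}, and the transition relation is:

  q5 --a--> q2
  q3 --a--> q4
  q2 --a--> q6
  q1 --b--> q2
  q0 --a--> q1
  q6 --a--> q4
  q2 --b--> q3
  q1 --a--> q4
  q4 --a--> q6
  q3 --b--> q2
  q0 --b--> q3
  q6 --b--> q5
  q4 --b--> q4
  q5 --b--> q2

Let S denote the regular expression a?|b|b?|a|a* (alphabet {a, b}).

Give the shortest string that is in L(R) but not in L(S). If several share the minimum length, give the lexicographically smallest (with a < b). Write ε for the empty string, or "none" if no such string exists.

The string ba is accepted by R but not by S.
No shorter string lies in the difference, and ba is the lexicographically first length-2 string in L(R) \ L(S).

ba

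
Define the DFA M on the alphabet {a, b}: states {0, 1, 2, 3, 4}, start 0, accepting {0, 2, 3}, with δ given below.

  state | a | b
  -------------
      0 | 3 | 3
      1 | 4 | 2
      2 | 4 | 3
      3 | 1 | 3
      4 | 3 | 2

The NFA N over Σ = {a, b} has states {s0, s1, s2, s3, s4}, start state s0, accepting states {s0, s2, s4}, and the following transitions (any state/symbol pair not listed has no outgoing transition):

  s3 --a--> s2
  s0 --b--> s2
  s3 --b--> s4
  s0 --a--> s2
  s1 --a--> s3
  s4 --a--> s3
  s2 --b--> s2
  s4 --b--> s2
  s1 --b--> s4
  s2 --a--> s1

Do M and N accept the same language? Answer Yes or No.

Yes

Exploring the product automaton M × N from the start pair (0, s0), following both machines on each input symbol, reaches 5 state pairs: (0, s0), (3, s2), (1, s1), (4, s3), (2, s4).
M accepts in {0, 2, 3} and N accepts in {s0, s2, s4}. In every reachable pair the two components are either both accepting — (0, s0), (3, s2), (2, s4) — or both non-accepting, so no string is accepted by exactly one of the machines: L(M) \ L(N) and L(N) \ L(M) are both empty.
Hence every string is accepted by M iff it is accepted by N, and the two languages coincide.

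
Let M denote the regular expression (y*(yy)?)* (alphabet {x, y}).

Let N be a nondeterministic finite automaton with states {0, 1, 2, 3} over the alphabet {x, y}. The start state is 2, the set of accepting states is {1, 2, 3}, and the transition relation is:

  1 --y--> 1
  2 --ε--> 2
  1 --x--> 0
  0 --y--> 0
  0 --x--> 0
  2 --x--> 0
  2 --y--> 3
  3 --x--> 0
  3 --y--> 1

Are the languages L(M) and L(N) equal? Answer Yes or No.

Converting the expression M to a DFA (subset construction, then merging equivalent states) gives the minimal DFA with states {m0, m1}, start state m0, accepting states {m0} and transitions m0: x→m1, y→m0; m1: x→m1, y→m1.
Exploring the product automaton M × N from the start pair (m0, 2), following both machines on each input symbol, reaches 4 state pairs: (m0, 2), (m1, 0), (m0, 3), (m0, 1).
M accepts in {m0} and N accepts in {1, 2, 3}. In every reachable pair the two components are either both accepting — (m0, 2), (m0, 3), (m0, 1) — or both non-accepting, so no string is accepted by exactly one of the machines: L(M) \ L(N) and L(N) \ L(M) are both empty.
Hence every string is accepted by M iff it is accepted by N, and the two languages coincide.

Yes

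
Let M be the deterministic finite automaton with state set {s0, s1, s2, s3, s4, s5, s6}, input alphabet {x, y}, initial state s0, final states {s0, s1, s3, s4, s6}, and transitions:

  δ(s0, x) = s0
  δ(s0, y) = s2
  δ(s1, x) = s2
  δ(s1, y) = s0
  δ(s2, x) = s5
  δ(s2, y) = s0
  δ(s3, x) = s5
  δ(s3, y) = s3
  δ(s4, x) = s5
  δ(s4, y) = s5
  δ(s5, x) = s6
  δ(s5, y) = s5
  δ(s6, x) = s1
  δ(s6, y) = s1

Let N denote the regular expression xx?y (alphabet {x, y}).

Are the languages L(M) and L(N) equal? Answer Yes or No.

The empty string ε is accepted by M but rejected by N.
So L(M) ≠ L(N).

No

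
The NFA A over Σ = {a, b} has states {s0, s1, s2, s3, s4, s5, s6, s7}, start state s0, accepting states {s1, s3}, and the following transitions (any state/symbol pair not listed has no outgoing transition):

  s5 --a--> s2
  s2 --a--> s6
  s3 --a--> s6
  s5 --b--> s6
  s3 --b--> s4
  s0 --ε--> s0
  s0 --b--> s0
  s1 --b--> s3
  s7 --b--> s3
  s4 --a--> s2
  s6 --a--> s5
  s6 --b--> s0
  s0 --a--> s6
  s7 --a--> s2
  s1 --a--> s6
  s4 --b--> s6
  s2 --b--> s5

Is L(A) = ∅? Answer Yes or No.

Yes

The states reachable from the start state are {s0, s2, s5, s6}.
None of the accepting states {s1, s3} is reachable, so no string is accepted and L(A) = ∅.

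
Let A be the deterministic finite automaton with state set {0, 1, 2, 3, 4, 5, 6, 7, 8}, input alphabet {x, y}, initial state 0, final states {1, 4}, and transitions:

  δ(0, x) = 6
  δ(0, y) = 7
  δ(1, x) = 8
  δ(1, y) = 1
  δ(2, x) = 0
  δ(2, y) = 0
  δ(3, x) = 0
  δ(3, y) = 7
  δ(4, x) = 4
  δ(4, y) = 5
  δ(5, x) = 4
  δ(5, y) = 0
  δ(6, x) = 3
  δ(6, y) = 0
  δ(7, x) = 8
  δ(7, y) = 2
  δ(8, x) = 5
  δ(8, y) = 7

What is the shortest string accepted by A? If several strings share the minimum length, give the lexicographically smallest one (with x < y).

yxxx

A breadth-first search from 0 reaches an accepting state first via the path 0 → 7 → 8 → 5 → 4 on input yxxx.
No string of length < 4 is accepted (BFS exhausts all shorter strings without reaching an accepting state), and yxxx is the lexicographically least accepting string of length 4.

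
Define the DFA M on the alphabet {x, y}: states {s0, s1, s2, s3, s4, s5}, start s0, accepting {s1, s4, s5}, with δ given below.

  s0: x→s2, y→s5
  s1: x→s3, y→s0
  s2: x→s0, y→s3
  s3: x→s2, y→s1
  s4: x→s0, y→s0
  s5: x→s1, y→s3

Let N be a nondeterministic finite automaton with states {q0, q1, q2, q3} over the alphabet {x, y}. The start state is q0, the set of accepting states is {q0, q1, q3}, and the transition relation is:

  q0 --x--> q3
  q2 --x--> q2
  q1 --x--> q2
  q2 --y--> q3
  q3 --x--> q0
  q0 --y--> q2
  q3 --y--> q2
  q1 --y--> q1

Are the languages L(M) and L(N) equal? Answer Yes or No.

The string y is accepted by M but rejected by N.
So L(M) ≠ L(N).

No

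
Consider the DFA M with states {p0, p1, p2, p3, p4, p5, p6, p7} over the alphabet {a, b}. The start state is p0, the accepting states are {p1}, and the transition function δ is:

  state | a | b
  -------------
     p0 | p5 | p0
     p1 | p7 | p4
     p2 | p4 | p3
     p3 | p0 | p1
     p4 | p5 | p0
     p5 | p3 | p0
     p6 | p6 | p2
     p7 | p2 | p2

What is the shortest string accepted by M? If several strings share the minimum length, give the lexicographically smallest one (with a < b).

A breadth-first search from p0 reaches an accepting state first via the path p0 → p5 → p3 → p1 on input aab.
No string of length < 3 is accepted (BFS exhausts all shorter strings without reaching an accepting state), and aab is the lexicographically least accepting string of length 3.

aab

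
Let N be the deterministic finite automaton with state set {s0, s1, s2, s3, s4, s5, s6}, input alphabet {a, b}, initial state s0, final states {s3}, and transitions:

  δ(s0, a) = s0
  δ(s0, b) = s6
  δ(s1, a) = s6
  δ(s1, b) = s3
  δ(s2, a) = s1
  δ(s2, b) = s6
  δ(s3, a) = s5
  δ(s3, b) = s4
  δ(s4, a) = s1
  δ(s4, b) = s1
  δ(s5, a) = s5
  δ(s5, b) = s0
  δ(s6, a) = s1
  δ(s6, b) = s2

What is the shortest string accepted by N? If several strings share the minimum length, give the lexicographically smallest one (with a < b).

A breadth-first search from s0 reaches an accepting state first via the path s0 → s6 → s1 → s3 on input bab.
No string of length < 3 is accepted (BFS exhausts all shorter strings without reaching an accepting state), and bab is the lexicographically least accepting string of length 3.

bab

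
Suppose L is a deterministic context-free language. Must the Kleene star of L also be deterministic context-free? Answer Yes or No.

L = {c aⁿbⁿ : n≥0} ∪ {cc aⁿb²ⁿ : n≥0} is a DCFL (the number of leading c's fixes which ratio the DPDA checks), but L* is not. Every word of L starts with c, so in a factorisation of the string cc aⁱbʲ (i≥1) into words of L each factor begins at one of the two c's: either the whole string is a single word of L (forcing j = 2i), or it splits as c · (c aⁱbʲ) with c ∈ L (take n = 0) and c aⁱbʲ ∈ L (forcing j = i). Thus L* ∩ cca⁺b* = {cc aⁿbⁿ : n≥1} ∪ {cc aⁿb²ⁿ : n≥1}. A DPDA for L* would give one for this intersection with a regular set, and, started from its configuration after reading cc, one for {aⁿbⁿ : n≥1} ∪ {aⁿb²ⁿ : n≥1}, which no deterministic PDA accepts (a DPDA for it would have a single run on aⁿb²ⁿ, accepting after the prefix aⁿbⁿ and accepting again after n more b's; an ordinary PDA that simulates it on a's and b's and, at any moment when it is accepting, may switch to reading only a fresh letter d while feeding each d to the simulation as a b, would accept aⁱbʲdᵏ (k≥1) exactly when both aⁱbʲ and aⁱbʲ⁺ᵏ are in the language, i.e. its language intersected with the regular set a*b*d⁺ would be exactly {aⁿbⁿdⁿ : n≥1} — impossible, since context-free languages are closed under intersection with regular sets and {aⁿbⁿdⁿ} is not context-free). So L* is not a DCFL.

No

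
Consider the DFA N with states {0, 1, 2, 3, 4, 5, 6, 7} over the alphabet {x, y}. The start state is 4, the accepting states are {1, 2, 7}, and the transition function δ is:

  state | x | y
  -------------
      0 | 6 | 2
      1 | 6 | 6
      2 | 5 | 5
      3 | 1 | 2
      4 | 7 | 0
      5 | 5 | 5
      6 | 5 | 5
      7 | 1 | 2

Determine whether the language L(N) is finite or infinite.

The useful states (reachable from 4 and able to reach an accepting state) are {0, 1, 2, 4, 7}.
Restricted to these states the transition graph has no cycle, so every accepting path has bounded length and L is finite.

finite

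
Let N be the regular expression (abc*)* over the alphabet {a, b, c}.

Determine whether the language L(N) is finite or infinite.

The expression contains a Kleene star applied to a subexpression that matches at least one nonempty string, so it matches strings of unbounded length.
Hence L(N) is infinite.

infinite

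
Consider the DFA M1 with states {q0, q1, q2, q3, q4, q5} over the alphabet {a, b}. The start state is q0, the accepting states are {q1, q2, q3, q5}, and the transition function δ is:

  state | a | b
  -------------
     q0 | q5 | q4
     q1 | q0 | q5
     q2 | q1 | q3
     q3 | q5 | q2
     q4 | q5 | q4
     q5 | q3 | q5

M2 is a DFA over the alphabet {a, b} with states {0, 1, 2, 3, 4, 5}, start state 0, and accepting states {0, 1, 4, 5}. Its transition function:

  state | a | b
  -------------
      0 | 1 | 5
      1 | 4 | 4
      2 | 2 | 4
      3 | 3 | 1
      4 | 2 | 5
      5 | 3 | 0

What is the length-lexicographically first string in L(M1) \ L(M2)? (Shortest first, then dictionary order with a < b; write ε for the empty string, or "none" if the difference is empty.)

ba

The string ba is accepted by M1 but not by M2.
No shorter string lies in the difference, and ba is the lexicographically first length-2 string in L(M1) \ L(M2).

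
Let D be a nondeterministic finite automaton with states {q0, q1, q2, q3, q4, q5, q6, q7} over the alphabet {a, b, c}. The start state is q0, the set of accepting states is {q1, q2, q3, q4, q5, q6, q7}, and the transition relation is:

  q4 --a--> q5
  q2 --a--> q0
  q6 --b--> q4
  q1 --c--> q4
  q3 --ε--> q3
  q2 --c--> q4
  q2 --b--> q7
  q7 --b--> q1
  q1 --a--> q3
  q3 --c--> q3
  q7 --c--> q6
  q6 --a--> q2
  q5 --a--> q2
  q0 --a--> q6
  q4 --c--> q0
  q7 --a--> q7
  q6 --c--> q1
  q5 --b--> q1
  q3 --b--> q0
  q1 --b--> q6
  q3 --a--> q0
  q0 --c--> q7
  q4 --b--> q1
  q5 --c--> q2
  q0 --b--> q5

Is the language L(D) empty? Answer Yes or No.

The string a is accepted: the run q0 → q6 ends in the accepting state q6.
Since at least one string is accepted, L(D) is not empty.

No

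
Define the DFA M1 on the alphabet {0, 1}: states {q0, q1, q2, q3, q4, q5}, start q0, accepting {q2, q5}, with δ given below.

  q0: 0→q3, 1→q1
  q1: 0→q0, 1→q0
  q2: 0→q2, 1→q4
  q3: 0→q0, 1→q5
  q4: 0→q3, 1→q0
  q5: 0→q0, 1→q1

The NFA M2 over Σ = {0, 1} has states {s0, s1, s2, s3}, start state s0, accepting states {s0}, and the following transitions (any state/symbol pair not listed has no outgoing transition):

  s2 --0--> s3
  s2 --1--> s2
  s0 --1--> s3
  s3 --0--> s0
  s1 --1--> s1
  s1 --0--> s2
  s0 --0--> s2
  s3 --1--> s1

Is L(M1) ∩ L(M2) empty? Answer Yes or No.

Yes

Exploring the product automaton M1 × M2 from the start pair (q0, s0), following both machines on each input symbol, reaches 13 state pairs: (q0, s0), (q3, s2), (q1, s3), (q0, s3), (q5, s2), (q0, s1), (q3, s0), (q1, s1), (q1, s2), (q0, s2), (q5, s3), (q3, s3), (q5, s1).
M1 accepts in {q2, q5} and M2 accepts in {s0}; no reachable pair has both components accepting, so no string drives both machines to acceptance simultaneously and L(M1) ∩ L(M2) = ∅.
So no string is accepted by both, and the intersection is empty.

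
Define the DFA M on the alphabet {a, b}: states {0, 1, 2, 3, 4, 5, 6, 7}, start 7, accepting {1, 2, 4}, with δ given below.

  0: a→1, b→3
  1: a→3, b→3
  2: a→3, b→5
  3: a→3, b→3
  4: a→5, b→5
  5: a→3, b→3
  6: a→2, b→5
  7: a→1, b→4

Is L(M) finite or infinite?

finite

The useful states (reachable from 7 and able to reach an accepting state) are {1, 4, 7}.
Restricted to these states the transition graph has no cycle, so every accepting path has bounded length and L is finite.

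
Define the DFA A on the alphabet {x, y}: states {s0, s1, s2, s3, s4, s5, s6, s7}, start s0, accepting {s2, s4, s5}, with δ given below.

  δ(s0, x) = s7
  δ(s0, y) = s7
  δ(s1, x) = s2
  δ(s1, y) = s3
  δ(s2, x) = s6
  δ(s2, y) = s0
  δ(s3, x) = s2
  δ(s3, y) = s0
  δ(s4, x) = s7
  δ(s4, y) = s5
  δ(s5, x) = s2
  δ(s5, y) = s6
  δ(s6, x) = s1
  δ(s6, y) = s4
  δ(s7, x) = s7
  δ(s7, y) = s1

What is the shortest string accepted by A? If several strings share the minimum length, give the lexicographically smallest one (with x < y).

A breadth-first search from s0 reaches an accepting state first via the path s0 → s7 → s1 → s2 on input xyx.
No string of length < 3 is accepted (BFS exhausts all shorter strings without reaching an accepting state), and xyx is the lexicographically least accepting string of length 3.

xyx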